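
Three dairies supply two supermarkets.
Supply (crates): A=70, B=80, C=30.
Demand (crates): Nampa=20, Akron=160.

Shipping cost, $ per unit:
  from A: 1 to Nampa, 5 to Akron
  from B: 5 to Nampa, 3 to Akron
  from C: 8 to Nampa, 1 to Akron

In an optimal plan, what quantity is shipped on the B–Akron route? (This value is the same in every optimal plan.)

80

The minimum-cost plan:
  A→Nampa: 20 × $1 = $20
  A→Akron: 50 × $5 = $250
  B→Akron: 80 × $3 = $240
  C→Akron: 30 × $1 = $30
Total cost = $540.
So B→Akron carries 80 crates.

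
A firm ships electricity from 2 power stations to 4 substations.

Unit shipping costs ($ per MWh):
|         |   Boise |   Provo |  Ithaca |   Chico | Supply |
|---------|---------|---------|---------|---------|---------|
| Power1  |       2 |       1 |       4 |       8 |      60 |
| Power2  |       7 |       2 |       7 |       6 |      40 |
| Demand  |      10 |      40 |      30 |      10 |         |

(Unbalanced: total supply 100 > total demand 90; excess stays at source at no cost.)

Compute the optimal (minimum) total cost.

A cheapest plan:
  Power1 to Boise: 10 × $2 = $20
  Power1 to Provo: 20 × $1 = $20
  Power1 to Ithaca: 30 × $4 = $120
  Power2 to Provo: 20 × $2 = $40
  Power2 to Chico: 10 × $6 = $60
Total = 20 + 20 + 120 + 40 + 60 = $260.

260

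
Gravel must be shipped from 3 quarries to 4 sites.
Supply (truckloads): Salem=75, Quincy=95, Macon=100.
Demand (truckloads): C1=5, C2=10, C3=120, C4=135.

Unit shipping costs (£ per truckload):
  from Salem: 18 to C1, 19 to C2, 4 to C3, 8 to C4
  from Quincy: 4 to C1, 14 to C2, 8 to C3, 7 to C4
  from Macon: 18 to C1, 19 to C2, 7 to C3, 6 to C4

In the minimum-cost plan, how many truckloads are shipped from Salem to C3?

The minimum-cost plan:
  Salem→C3: 75 × £4 = £300
  Quincy→C1: 5 × £4 = £20
  Quincy→C2: 10 × £14 = £140
  Quincy→C4: 80 × £7 = £560
  Macon→C3: 45 × £7 = £315
  Macon→C4: 55 × £6 = £330
Total cost = £1665.
So Salem→C3 carries 75 truckloads.

75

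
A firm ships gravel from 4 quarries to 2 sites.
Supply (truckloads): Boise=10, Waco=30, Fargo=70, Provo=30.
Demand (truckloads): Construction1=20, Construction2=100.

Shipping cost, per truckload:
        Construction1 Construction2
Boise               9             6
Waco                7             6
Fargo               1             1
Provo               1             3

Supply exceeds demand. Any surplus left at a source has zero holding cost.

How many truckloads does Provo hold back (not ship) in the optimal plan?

0

An optimal plan:
  Waco to Construction2: 20 × 6 = 120
  Fargo to Construction2: 70 × 1 = 70
  Provo to Construction1: 20 × 1 = 20
  Provo to Construction2: 10 × 3 = 30
Total cost = 240.
Provo ships 30 of its 30, leaving 0.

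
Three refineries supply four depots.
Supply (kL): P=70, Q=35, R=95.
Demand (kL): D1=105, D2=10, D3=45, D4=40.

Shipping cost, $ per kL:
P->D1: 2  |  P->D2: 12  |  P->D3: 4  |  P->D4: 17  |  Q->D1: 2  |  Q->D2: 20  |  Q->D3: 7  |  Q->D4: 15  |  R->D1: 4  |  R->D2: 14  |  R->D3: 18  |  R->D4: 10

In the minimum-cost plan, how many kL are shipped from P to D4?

0

Optimal shipments:
  P to D1: 15 × $2 = $30
  P to D2: 10 × $12 = $120
  P to D3: 45 × $4 = $180
  Q to D1: 35 × $2 = $70
  R to D1: 55 × $4 = $220
  R to D4: 40 × $10 = $400
Total cost = $1020.
The route P→D4 is not used.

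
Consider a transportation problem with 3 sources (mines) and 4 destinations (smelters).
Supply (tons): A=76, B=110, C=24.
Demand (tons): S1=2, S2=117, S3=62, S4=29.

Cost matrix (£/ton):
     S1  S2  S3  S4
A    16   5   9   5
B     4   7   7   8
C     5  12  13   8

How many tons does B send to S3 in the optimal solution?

62

Solving gives:
  A->S2: 69 × £5 = £345
  A->S4: 7 × £5 = £35
  B->S2: 48 × £7 = £336
  B->S3: 62 × £7 = £434
  C->S1: 2 × £5 = £10
  C->S4: 22 × £8 = £176
Total cost = £1336.
So B→S3 carries 62 tons.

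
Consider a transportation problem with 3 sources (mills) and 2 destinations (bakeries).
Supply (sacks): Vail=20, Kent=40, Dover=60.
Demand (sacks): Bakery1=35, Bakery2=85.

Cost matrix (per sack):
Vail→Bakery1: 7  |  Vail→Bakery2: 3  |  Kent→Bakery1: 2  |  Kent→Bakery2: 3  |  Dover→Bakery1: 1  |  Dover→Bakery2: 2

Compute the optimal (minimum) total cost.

265

One minimum-cost allocation:
  Vail→Bakery2: 20 sacks
  Kent→Bakery1: 35 sacks
  Kent→Bakery2: 5 sacks
  Dover→Bakery2: 60 sacks
Total cost = 265.
(Supply check: Vail ships 20; Kent ships 40; Dover ships 60.)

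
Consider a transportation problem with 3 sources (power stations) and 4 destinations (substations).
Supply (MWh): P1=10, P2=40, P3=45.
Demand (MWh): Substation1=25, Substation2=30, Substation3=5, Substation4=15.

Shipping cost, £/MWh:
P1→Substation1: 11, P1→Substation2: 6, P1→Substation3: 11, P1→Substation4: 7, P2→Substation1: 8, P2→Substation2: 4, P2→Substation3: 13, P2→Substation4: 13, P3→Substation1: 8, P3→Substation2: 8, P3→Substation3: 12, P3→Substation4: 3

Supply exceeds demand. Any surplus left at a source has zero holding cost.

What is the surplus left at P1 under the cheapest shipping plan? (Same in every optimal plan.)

5

Minimum-cost shipments:
  P1→Substation3: 5 × £11 = £55
  P2→Substation1: 10 × £8 = £80
  P2→Substation2: 30 × £4 = £120
  P3→Substation1: 15 × £8 = £120
  P3→Substation4: 15 × £3 = £45
Total cost = £420.
P1 ships 5 of its 10, leaving 5.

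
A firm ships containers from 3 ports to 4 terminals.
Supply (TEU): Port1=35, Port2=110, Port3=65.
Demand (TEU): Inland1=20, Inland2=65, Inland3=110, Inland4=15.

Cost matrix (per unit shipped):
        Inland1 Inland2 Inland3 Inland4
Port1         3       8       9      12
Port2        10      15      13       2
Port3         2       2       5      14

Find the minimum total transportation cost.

An optimal shipping plan:
  Port1 to Inland1: 20 × 3 = 60
  Port1 to Inland3: 15 × 9 = 135
  Port2 to Inland3: 95 × 13 = 1235
  Port2 to Inland4: 15 × 2 = 30
  Port3 to Inland2: 65 × 2 = 130
Total = 60 + 135 + 1235 + 30 + 130 = 1590.

1590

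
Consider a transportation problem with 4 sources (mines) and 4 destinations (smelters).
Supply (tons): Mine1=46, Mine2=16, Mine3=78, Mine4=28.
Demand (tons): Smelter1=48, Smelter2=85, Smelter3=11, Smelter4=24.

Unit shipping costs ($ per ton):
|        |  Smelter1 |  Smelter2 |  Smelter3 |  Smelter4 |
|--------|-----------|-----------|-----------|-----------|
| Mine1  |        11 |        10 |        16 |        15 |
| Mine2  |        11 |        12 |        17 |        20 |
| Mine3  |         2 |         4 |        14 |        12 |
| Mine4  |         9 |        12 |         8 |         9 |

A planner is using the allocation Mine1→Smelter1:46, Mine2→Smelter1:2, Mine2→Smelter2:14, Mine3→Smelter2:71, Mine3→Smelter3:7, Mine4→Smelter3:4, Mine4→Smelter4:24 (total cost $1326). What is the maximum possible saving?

Current plan cost = 46·11 + 2·11 + 14·12 + 71·4 + 7·14 + 4·8 + 24·9 = $1326.
Optimal plan:
  Mine1->Smelter2: 39 × $10 = $390
  Mine1->Smelter4: 7 × $15 = $105
  Mine2->Smelter2: 16 × $12 = $192
  Mine3->Smelter1: 48 × $2 = $96
  Mine3->Smelter2: 30 × $4 = $120
  Mine4->Smelter3: 11 × $8 = $88
  Mine4->Smelter4: 17 × $9 = $153
Optimal cost = $1144.
Saving = 1326 − 1144 = $182.

182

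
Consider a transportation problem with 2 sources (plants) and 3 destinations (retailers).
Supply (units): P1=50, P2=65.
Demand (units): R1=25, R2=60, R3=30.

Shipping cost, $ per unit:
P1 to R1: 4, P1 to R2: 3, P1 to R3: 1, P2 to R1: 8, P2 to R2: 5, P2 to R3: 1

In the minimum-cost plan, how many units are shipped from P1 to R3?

Solving gives:
  P1 to R1: 25 × $4 = $100
  P1 to R2: 25 × $3 = $75
  P2 to R2: 35 × $5 = $175
  P2 to R3: 30 × $1 = $30
Total cost = $380.
The route P1→R3 is not used.

0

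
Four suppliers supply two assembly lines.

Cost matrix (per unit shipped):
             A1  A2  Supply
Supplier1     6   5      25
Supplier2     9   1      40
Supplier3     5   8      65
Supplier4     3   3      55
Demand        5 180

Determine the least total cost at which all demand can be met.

835

One minimum-cost allocation:
  Supplier1->A2: 25 × 5 = 125
  Supplier2->A2: 40 × 1 = 40
  Supplier3->A1: 5 × 5 = 25
  Supplier3->A2: 60 × 8 = 480
  Supplier4->A2: 55 × 3 = 165
Total = 125 + 40 + 25 + 480 + 165 = 835.
(Supply check: Supplier1 ships 25; Supplier2 ships 40; Supplier3 ships 65; Supplier4 ships 55.)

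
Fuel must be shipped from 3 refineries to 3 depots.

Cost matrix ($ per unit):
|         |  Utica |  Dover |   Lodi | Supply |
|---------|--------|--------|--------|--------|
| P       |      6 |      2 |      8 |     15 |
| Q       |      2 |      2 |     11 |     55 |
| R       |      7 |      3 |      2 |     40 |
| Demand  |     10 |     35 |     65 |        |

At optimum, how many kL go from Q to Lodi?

10

Solving gives:
  P to Lodi: 15 kL
  Q to Utica: 10 kL
  Q to Dover: 35 kL
  Q to Lodi: 10 kL
  R to Lodi: 40 kL
Total cost = $400.
So Q→Lodi carries 10 kL.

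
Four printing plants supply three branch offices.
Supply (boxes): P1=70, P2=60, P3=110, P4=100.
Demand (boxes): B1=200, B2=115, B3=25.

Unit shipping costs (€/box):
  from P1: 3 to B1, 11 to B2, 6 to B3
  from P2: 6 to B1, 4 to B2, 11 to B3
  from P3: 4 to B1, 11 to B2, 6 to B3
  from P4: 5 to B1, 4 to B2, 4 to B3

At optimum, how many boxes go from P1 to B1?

Solving gives:
  P1 to B1: 70 × €3 = €210
  P2 to B2: 60 × €4 = €240
  P3 to B1: 110 × €4 = €440
  P4 to B1: 20 × €5 = €100
  P4 to B2: 55 × €4 = €220
  P4 to B3: 25 × €4 = €100
Total cost = €1310.
So P1→B1 carries 70 boxes.

70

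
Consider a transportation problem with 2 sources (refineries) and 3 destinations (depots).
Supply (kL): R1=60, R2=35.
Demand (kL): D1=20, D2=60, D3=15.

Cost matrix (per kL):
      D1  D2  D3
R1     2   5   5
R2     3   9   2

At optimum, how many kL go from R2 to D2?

0

Optimal shipments:
  R1->D2: 60 kL
  R2->D1: 20 kL
  R2->D3: 15 kL
Total cost = 390.
The route R2→D2 is not used.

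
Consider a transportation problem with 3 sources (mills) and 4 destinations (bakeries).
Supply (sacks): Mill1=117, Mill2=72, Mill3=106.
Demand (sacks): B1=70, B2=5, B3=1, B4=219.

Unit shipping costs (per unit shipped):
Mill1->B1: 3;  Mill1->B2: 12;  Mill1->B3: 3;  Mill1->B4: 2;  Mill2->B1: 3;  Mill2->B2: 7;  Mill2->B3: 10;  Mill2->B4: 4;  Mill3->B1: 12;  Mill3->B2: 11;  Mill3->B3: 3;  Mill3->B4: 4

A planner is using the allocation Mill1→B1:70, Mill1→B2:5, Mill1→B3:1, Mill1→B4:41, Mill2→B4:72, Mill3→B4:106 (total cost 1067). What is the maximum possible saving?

Current plan cost = 70·3 + 5·12 + 1·3 + 41·2 + 72·4 + 106·4 = 1067.
Optimal plan:
  Mill1–B1: 3 sacks
  Mill1–B4: 114 sacks
  Mill2–B1: 67 sacks
  Mill2–B2: 5 sacks
  Mill3–B3: 1 sacks
  Mill3–B4: 105 sacks
Optimal cost = 896.
Saving = 1067 − 896 = 171.

171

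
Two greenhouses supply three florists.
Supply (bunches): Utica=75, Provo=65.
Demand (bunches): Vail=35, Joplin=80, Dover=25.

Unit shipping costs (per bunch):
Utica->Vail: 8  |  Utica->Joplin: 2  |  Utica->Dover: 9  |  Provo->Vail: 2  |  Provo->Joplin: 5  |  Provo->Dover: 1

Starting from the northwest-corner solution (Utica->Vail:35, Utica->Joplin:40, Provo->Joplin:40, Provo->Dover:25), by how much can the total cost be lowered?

315

Current plan cost = 35·8 + 40·2 + 40·5 + 25·1 = 585.
Optimal plan:
  Utica to Joplin: 75 × 2 = 150
  Provo to Vail: 35 × 2 = 70
  Provo to Joplin: 5 × 5 = 25
  Provo to Dover: 25 × 1 = 25
Optimal cost = 270.
Saving = 585 − 270 = 315.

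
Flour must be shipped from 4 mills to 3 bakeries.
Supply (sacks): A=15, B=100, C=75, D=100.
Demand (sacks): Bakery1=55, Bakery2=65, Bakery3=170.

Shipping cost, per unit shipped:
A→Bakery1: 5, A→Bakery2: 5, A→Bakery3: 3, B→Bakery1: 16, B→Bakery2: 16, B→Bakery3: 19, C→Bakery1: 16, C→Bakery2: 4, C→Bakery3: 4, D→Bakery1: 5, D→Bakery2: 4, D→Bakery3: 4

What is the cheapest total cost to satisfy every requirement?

2345

A cheapest plan:
  A->Bakery3: 15 × 3 = 45
  B->Bakery1: 55 × 16 = 880
  B->Bakery2: 45 × 16 = 720
  C->Bakery2: 20 × 4 = 80
  C->Bakery3: 55 × 4 = 220
  D->Bakery3: 100 × 4 = 400
Total = 45 + 880 + 720 + 80 + 220 + 400 = 2345.
(Supply check: A ships 15; B ships 100; C ships 75; D ships 100.)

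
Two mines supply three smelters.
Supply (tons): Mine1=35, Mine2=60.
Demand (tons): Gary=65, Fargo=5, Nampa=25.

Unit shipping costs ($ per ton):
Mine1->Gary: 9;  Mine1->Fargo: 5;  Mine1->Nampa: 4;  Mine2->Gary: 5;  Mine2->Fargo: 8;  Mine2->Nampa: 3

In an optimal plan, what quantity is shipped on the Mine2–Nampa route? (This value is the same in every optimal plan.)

Optimal shipments:
  Mine1–Gary: 5 × $9 = $45
  Mine1–Fargo: 5 × $5 = $25
  Mine1–Nampa: 25 × $4 = $100
  Mine2–Gary: 60 × $5 = $300
Total cost = $470.
The route Mine2→Nampa is not used.

0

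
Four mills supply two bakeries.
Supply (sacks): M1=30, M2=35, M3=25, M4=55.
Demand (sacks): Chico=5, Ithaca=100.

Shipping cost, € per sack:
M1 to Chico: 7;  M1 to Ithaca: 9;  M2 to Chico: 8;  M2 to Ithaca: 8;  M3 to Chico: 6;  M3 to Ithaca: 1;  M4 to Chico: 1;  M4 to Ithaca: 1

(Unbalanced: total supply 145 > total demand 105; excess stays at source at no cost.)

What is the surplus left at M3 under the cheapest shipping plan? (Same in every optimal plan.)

An optimal plan:
  M1→Chico: 5 × €7 = €35
  M2→Ithaca: 20 × €8 = €160
  M3→Ithaca: 25 × €1 = €25
  M4→Ithaca: 55 × €1 = €55
Total cost = €275.
M3 ships 25 of its 25, leaving 0.

0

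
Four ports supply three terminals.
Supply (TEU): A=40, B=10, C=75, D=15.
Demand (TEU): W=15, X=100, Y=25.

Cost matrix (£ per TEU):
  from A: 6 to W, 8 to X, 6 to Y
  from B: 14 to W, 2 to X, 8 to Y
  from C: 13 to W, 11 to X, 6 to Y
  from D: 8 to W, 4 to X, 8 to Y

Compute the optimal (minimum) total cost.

1070

Optimal allocation:
  A->W: 15 × £6 = £90
  A->X: 25 × £8 = £200
  B->X: 10 × £2 = £20
  C->X: 50 × £11 = £550
  C->Y: 25 × £6 = £150
  D->X: 15 × £4 = £60
Total = 90 + 200 + 20 + 550 + 150 + 60 = £1070.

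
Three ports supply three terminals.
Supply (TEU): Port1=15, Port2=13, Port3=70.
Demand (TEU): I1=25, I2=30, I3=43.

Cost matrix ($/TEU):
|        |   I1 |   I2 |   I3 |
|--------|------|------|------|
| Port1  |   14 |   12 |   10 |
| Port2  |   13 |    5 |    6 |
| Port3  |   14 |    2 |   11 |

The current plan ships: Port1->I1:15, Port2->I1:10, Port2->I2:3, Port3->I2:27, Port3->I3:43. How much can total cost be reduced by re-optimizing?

Current plan cost = 15·14 + 10·13 + 3·5 + 27·2 + 43·11 = $882.
Optimal plan:
  Port1→I3: 15 × $10 = $150
  Port2→I3: 13 × $6 = $78
  Port3→I1: 25 × $14 = $350
  Port3→I2: 30 × $2 = $60
  Port3→I3: 15 × $11 = $165
Optimal cost = $803.
Saving = 882 − 803 = $79.

79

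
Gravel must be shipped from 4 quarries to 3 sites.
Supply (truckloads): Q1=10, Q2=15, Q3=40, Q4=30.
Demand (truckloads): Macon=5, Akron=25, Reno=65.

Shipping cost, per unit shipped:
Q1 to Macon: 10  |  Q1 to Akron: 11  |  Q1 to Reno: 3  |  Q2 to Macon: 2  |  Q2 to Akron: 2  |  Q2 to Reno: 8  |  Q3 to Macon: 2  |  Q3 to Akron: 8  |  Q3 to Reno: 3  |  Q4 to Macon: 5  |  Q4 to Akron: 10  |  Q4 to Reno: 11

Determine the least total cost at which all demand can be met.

470

A cheapest plan:
  Q1->Reno: 10 × 3 = 30
  Q2->Akron: 15 × 2 = 30
  Q3->Reno: 40 × 3 = 120
  Q4->Macon: 5 × 5 = 25
  Q4->Akron: 10 × 10 = 100
  Q4->Reno: 15 × 11 = 165
Total = 30 + 30 + 120 + 25 + 100 + 165 = 470.
(Supply check: Q1 ships 10; Q2 ships 15; Q3 ships 40; Q4 ships 30.)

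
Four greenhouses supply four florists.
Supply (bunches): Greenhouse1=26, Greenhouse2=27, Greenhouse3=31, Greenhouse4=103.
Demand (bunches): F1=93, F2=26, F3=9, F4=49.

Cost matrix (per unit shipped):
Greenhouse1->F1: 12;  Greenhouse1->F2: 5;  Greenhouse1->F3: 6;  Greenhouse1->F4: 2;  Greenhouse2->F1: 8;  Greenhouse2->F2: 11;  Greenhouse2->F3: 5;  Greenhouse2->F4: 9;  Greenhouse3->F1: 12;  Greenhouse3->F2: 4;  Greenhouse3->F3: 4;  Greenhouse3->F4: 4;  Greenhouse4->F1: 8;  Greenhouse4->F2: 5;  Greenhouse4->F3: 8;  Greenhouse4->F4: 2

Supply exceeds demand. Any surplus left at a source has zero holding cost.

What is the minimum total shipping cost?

An optimal shipping plan:
  Greenhouse1–F4: 26 × 2 = 52
  Greenhouse2–F1: 13 × 8 = 104
  Greenhouse2–F3: 4 × 5 = 20
  Greenhouse3–F2: 26 × 4 = 104
  Greenhouse3–F3: 5 × 4 = 20
  Greenhouse4–F1: 80 × 8 = 640
  Greenhouse4–F4: 23 × 2 = 46
Total = 52 + 104 + 20 + 104 + 20 + 640 + 46 = 986.

986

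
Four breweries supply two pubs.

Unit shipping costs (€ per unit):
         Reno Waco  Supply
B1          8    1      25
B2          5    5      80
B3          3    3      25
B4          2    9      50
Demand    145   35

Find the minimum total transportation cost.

A cheapest plan:
  B1–Waco: 25 kegs
  B2–Reno: 70 kegs
  B2–Waco: 10 kegs
  B3–Reno: 25 kegs
  B4–Reno: 50 kegs
Total cost = €600.

600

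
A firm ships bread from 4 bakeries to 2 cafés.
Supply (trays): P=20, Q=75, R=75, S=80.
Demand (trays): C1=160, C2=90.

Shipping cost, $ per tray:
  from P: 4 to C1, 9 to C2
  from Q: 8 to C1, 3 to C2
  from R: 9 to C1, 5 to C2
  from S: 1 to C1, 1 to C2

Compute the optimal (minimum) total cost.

1000

An optimal shipping plan:
  P to C1: 20 × $4 = $80
  Q to C2: 75 × $3 = $225
  R to C1: 60 × $9 = $540
  R to C2: 15 × $5 = $75
  S to C1: 80 × $1 = $80
Total = 80 + 225 + 540 + 75 + 80 = $1000.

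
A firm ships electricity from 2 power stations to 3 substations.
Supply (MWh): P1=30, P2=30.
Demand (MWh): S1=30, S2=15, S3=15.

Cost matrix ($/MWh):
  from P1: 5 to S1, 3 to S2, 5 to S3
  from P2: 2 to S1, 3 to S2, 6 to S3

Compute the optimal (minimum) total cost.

180

Optimal allocation:
  P1 to S2: 15 × $3 = $45
  P1 to S3: 15 × $5 = $75
  P2 to S1: 30 × $2 = $60
Total = 45 + 75 + 60 = $180.
(Supply check: P1 ships 30; P2 ships 30.)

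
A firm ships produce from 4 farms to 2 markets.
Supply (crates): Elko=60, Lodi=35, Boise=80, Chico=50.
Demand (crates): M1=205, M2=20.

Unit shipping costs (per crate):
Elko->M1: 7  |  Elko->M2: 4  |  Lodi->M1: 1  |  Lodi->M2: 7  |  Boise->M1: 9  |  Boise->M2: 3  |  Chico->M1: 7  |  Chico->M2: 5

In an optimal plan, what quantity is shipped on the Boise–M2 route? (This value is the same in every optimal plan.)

Optimal shipments:
  Elko to M1: 60 × 7 = 420
  Lodi to M1: 35 × 1 = 35
  Boise to M1: 60 × 9 = 540
  Boise to M2: 20 × 3 = 60
  Chico to M1: 50 × 7 = 350
Total cost = 1405.
So Boise→M2 carries 20 crates.

20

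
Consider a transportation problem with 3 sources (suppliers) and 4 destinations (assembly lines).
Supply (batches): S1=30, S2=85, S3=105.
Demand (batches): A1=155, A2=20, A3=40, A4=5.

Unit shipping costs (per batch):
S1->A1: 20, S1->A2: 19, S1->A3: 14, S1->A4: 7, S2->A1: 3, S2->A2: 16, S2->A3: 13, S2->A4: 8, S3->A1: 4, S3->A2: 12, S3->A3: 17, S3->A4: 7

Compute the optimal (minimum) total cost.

1370

A cheapest plan:
  S1 to A3: 25 × 14 = 350
  S1 to A4: 5 × 7 = 35
  S2 to A1: 70 × 3 = 210
  S2 to A3: 15 × 13 = 195
  S3 to A1: 85 × 4 = 340
  S3 to A2: 20 × 12 = 240
Total = 350 + 35 + 210 + 195 + 340 + 240 = 1370.
(Supply check: S1 ships 30; S2 ships 85; S3 ships 105.)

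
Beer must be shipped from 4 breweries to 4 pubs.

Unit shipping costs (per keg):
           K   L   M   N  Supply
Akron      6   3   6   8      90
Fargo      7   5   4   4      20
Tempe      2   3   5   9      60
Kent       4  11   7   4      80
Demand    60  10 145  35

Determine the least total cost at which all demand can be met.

A cheapest plan:
  Akron->L: 10 kegs
  Akron->M: 80 kegs
  Fargo->M: 20 kegs
  Tempe->K: 15 kegs
  Tempe->M: 45 kegs
  Kent->K: 45 kegs
  Kent->N: 35 kegs
Total cost = 1165.

1165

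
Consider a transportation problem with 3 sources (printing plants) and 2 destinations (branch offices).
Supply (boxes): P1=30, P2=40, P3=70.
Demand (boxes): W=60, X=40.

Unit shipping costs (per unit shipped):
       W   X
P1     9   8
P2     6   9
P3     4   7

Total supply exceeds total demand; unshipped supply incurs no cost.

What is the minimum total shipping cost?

550

Optimal allocation:
  P1–X: 30 × 8 = 240
  P3–W: 60 × 4 = 240
  P3–X: 10 × 7 = 70
Total = 240 + 240 + 70 = 550.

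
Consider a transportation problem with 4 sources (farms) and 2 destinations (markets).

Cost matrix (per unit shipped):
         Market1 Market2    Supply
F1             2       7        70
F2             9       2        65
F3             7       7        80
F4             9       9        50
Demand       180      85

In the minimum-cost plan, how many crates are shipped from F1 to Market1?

Optimal shipments:
  F1 to Market1: 70 × 2 = 140
  F2 to Market2: 65 × 2 = 130
  F3 to Market1: 80 × 7 = 560
  F4 to Market1: 30 × 9 = 270
  F4 to Market2: 20 × 9 = 180
Total cost = 1280.
So F1→Market1 carries 70 crates.

70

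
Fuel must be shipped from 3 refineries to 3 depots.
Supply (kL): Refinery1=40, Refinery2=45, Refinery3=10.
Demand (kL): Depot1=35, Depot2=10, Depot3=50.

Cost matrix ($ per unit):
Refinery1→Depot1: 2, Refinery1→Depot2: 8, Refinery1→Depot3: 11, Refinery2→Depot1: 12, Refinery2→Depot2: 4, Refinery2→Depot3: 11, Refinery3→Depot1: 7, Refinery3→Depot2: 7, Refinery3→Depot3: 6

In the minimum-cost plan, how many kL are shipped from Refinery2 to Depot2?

10

The minimum-cost plan:
  Refinery1–Depot1: 35 × $2 = $70
  Refinery1–Depot3: 5 × $11 = $55
  Refinery2–Depot2: 10 × $4 = $40
  Refinery2–Depot3: 35 × $11 = $385
  Refinery3–Depot3: 10 × $6 = $60
Total cost = $610.
So Refinery2→Depot2 carries 10 kL.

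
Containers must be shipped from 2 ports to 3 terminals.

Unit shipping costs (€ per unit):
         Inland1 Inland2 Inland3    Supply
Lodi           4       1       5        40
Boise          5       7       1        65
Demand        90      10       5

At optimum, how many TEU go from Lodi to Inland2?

10

Optimal shipments:
  Lodi→Inland1: 30 × €4 = €120
  Lodi→Inland2: 10 × €1 = €10
  Boise→Inland1: 60 × €5 = €300
  Boise→Inland3: 5 × €1 = €5
Total cost = €435.
So Lodi→Inland2 carries 10 TEU.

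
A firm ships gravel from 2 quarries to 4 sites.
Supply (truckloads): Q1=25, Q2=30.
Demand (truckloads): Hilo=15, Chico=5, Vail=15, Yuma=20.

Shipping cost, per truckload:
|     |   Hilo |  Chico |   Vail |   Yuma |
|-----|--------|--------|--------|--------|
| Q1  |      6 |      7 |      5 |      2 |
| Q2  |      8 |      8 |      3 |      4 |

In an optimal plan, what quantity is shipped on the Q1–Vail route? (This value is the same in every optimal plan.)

0

Optimal shipments:
  Q1→Hilo: 15 × 6 = 90
  Q1→Yuma: 10 × 2 = 20
  Q2→Chico: 5 × 8 = 40
  Q2→Vail: 15 × 3 = 45
  Q2→Yuma: 10 × 4 = 40
Total cost = 235.
The route Q1→Vail is not used.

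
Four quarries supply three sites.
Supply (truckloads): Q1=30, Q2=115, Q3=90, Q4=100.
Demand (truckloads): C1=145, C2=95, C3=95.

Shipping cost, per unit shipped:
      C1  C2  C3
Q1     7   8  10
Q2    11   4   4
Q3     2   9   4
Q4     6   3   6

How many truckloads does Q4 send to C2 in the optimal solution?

The minimum-cost plan:
  Q1→C1: 30 × 7 = 210
  Q2→C2: 20 × 4 = 80
  Q2→C3: 95 × 4 = 380
  Q3→C1: 90 × 2 = 180
  Q4→C1: 25 × 6 = 150
  Q4→C2: 75 × 3 = 225
Total cost = 1225.
So Q4→C2 carries 75 truckloads.

75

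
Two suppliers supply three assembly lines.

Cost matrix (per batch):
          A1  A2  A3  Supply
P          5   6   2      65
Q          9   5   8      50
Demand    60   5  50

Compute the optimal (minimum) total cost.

605

One minimum-cost allocation:
  P–A1: 15 × 5 = 75
  P–A3: 50 × 2 = 100
  Q–A1: 45 × 9 = 405
  Q–A2: 5 × 5 = 25
Total = 75 + 100 + 405 + 25 = 605.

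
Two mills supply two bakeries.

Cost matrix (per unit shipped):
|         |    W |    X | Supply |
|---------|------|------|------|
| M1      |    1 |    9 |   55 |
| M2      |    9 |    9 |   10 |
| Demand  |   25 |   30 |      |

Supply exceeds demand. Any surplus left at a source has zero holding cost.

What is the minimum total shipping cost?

295

A cheapest plan:
  M1→W: 25 × 1 = 25
  M1→X: 30 × 9 = 270
Total = 25 + 270 = 295.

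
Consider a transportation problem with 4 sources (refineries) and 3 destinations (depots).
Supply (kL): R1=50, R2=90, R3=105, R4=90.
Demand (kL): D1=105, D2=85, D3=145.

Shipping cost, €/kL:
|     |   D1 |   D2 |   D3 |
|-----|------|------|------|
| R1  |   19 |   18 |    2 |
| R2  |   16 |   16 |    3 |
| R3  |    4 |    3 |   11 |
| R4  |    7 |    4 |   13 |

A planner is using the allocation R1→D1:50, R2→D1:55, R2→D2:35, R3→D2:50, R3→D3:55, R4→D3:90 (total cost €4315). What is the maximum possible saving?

Current plan cost = 50·19 + 55·16 + 35·16 + 50·3 + 55·11 + 90·13 = €4315.
Optimal plan:
  R1→D3: 50 × €2 = €100
  R2→D3: 90 × €3 = €270
  R3→D1: 105 × €4 = €420
  R4→D2: 85 × €4 = €340
  R4→D3: 5 × €13 = €65
Optimal cost = €1195.
Saving = 4315 − 1195 = €3120.

3120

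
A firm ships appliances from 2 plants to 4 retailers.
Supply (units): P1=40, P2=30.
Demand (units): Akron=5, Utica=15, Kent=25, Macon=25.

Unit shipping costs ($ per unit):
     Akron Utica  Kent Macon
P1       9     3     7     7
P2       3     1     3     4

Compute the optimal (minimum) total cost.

One minimum-cost allocation:
  P1→Utica: 15 × $3 = $45
  P1→Macon: 25 × $7 = $175
  P2→Akron: 5 × $3 = $15
  P2→Kent: 25 × $3 = $75
Total = 45 + 175 + 15 + 75 = $310.
(Supply check: P1 ships 40; P2 ships 30.)

310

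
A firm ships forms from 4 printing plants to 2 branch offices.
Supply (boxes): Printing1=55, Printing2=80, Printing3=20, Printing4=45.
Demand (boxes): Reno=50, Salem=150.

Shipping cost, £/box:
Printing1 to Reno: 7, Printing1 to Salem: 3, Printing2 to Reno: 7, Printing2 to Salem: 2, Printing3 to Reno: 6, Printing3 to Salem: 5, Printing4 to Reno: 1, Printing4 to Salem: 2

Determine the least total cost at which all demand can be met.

475

One minimum-cost allocation:
  Printing1–Salem: 55 boxes
  Printing2–Salem: 80 boxes
  Printing3–Reno: 5 boxes
  Printing3–Salem: 15 boxes
  Printing4–Reno: 45 boxes
Total cost = £475.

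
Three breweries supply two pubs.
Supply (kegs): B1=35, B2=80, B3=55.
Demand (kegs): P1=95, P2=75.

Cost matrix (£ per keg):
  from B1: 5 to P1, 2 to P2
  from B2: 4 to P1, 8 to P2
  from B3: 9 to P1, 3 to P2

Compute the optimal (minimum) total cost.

600

One minimum-cost allocation:
  B1–P1: 15 kegs
  B1–P2: 20 kegs
  B2–P1: 80 kegs
  B3–P2: 55 kegs
Total cost = £600.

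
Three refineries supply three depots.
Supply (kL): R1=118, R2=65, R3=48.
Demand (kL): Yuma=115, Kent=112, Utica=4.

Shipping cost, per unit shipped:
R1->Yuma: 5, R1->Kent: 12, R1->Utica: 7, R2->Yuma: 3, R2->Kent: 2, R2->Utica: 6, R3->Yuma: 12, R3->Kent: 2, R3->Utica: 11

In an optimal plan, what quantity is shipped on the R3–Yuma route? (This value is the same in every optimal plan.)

0

Solving gives:
  R1→Yuma: 114 × 5 = 570
  R1→Utica: 4 × 7 = 28
  R2→Yuma: 1 × 3 = 3
  R2→Kent: 64 × 2 = 128
  R3→Kent: 48 × 2 = 96
Total cost = 825.
The route R3→Yuma is not used.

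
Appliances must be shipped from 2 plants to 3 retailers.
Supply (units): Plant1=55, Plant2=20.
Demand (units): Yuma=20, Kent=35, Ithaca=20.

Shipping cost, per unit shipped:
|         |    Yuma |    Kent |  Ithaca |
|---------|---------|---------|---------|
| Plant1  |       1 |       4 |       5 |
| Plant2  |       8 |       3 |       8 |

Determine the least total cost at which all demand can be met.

One minimum-cost allocation:
  Plant1→Yuma: 20 × 1 = 20
  Plant1→Kent: 15 × 4 = 60
  Plant1→Ithaca: 20 × 5 = 100
  Plant2→Kent: 20 × 3 = 60
Total = 20 + 60 + 100 + 60 = 240.
(Supply check: Plant1 ships 55; Plant2 ships 20.)

240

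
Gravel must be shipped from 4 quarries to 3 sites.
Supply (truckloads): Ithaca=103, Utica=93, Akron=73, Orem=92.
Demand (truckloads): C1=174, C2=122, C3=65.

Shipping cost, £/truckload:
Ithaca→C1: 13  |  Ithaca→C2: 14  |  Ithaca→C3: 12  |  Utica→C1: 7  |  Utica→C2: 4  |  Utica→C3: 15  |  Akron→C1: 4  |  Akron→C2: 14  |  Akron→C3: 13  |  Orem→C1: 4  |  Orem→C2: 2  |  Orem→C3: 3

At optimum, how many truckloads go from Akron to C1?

73

Optimal shipments:
  Ithaca→C1: 38 × £13 = £494
  Ithaca→C3: 65 × £12 = £780
  Utica→C2: 93 × £4 = £372
  Akron→C1: 73 × £4 = £292
  Orem→C1: 63 × £4 = £252
  Orem→C2: 29 × £2 = £58
Total cost = £2248.
So Akron→C1 carries 73 truckloads.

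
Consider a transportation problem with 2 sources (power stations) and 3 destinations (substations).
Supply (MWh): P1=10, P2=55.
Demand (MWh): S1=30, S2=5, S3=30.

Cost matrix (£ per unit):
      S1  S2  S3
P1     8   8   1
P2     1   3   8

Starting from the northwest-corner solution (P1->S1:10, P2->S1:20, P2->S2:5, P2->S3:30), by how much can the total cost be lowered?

140

Current plan cost = 10·8 + 20·1 + 5·3 + 30·8 = £355.
Optimal plan:
  P1→S3: 10 × £1 = £10
  P2→S1: 30 × £1 = £30
  P2→S2: 5 × £3 = £15
  P2→S3: 20 × £8 = £160
Optimal cost = £215.
Saving = 355 − 215 = £140.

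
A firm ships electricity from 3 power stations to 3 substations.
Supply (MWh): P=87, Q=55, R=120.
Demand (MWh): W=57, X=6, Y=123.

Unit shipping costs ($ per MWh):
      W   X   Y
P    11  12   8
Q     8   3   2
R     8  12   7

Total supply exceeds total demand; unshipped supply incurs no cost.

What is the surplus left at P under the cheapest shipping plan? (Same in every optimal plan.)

76

An optimal plan:
  P to Y: 11 × $8 = $88
  Q to X: 6 × $3 = $18
  Q to Y: 49 × $2 = $98
  R to W: 57 × $8 = $456
  R to Y: 63 × $7 = $441
Total cost = $1101.
P ships 11 of its 87, leaving 76.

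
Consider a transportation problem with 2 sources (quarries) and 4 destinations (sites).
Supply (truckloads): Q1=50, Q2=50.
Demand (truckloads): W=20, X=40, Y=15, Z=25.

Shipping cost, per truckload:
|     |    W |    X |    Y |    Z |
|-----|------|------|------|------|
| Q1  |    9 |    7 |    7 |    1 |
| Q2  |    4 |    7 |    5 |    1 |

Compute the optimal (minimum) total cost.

460

An optimal shipping plan:
  Q1–X: 40 × 7 = 280
  Q1–Z: 10 × 1 = 10
  Q2–W: 20 × 4 = 80
  Q2–Y: 15 × 5 = 75
  Q2–Z: 15 × 1 = 15
Total = 280 + 10 + 80 + 75 + 15 = 460.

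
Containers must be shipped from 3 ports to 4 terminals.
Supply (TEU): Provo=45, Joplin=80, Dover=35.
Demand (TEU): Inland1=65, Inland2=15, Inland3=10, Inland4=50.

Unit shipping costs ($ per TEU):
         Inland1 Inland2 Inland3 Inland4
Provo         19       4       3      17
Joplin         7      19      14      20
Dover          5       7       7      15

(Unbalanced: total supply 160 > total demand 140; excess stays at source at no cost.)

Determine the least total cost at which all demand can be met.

Optimal allocation:
  Provo to Inland2: 15 × $4 = $60
  Provo to Inland3: 10 × $3 = $30
  Provo to Inland4: 15 × $17 = $255
  Joplin to Inland1: 65 × $7 = $455
  Dover to Inland4: 35 × $15 = $525
Total = 60 + 30 + 255 + 455 + 525 = $1325.
(Supply check: Provo ships 40; Joplin ships 65; Dover ships 35.)

1325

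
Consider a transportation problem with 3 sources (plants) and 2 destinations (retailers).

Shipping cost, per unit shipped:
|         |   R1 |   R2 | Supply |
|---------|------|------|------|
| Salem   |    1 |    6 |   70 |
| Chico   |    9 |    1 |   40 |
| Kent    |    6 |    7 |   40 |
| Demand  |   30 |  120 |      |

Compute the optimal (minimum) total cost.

One minimum-cost allocation:
  Salem->R1: 30 × 1 = 30
  Salem->R2: 40 × 6 = 240
  Chico->R2: 40 × 1 = 40
  Kent->R2: 40 × 7 = 280
Total = 30 + 240 + 40 + 280 = 590.

590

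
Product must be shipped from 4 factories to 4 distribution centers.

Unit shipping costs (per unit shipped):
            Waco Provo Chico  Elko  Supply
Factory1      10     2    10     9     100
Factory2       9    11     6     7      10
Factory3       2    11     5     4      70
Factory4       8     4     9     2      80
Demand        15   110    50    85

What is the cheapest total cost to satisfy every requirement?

Optimal allocation:
  Factory1–Provo: 100 × 2 = 200
  Factory2–Chico: 10 × 6 = 60
  Factory3–Waco: 15 × 2 = 30
  Factory3–Chico: 40 × 5 = 200
  Factory3–Elko: 15 × 4 = 60
  Factory4–Provo: 10 × 4 = 40
  Factory4–Elko: 70 × 2 = 140
Total = 200 + 60 + 30 + 200 + 60 + 40 + 140 = 730.

730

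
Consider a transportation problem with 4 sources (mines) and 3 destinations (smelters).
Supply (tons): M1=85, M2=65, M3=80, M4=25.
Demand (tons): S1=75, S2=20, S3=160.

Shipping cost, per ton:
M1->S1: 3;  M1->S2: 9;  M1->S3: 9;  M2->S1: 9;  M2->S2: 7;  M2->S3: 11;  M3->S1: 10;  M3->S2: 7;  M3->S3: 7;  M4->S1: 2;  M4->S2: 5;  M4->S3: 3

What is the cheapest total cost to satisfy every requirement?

Optimal allocation:
  M1→S1: 75 × 3 = 225
  M1→S3: 10 × 9 = 90
  M2→S2: 20 × 7 = 140
  M2→S3: 45 × 11 = 495
  M3→S3: 80 × 7 = 560
  M4→S3: 25 × 3 = 75
Total = 225 + 90 + 140 + 495 + 560 + 75 = 1585.
(Supply check: M1 ships 85; M2 ships 65; M3 ships 80; M4 ships 25.)

1585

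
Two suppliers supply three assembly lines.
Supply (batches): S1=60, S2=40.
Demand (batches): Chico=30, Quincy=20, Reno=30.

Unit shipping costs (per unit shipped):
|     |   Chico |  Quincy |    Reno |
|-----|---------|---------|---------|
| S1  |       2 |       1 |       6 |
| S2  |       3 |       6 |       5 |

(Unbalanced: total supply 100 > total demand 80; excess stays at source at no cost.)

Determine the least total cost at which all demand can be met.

230

An optimal shipping plan:
  S1 to Chico: 30 × 2 = 60
  S1 to Quincy: 20 × 1 = 20
  S2 to Reno: 30 × 5 = 150
Total = 60 + 20 + 150 = 230.
(Supply check: S1 ships 50; S2 ships 30.)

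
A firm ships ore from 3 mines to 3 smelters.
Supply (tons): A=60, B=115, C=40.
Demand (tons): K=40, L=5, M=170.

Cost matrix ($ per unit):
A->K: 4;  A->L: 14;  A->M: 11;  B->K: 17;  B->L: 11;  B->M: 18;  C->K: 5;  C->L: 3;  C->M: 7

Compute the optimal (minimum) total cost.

An optimal shipping plan:
  A to K: 40 × $4 = $160
  A to M: 20 × $11 = $220
  B to L: 5 × $11 = $55
  B to M: 110 × $18 = $1980
  C to M: 40 × $7 = $280
Total = 160 + 220 + 55 + 1980 + 280 = $2695.
(Supply check: A ships 60; B ships 115; C ships 40.)

2695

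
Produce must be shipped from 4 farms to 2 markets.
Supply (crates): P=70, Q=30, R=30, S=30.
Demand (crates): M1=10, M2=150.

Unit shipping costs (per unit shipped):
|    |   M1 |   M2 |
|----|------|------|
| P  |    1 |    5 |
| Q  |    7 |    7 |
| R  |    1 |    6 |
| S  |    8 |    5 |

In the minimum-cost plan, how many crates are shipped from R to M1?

10

The minimum-cost plan:
  P→M2: 70 × 5 = 350
  Q→M2: 30 × 7 = 210
  R→M1: 10 × 1 = 10
  R→M2: 20 × 6 = 120
  S→M2: 30 × 5 = 150
Total cost = 840.
So R→M1 carries 10 crates.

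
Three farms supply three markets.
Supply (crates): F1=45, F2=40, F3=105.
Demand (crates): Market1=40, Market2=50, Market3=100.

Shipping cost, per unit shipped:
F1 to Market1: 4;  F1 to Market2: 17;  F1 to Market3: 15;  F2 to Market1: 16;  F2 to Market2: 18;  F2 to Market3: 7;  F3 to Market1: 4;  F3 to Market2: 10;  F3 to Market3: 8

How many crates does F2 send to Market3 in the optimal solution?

40

The minimum-cost plan:
  F1 to Market1: 40 × 4 = 160
  F1 to Market3: 5 × 15 = 75
  F2 to Market3: 40 × 7 = 280
  F3 to Market2: 50 × 10 = 500
  F3 to Market3: 55 × 8 = 440
Total cost = 1455.
So F2→Market3 carries 40 crates.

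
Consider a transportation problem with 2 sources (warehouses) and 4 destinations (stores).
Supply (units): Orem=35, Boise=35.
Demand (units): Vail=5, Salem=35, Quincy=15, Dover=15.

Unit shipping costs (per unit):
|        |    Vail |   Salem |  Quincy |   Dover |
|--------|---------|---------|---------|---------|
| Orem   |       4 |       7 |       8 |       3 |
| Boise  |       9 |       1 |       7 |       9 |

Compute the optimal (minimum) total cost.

One minimum-cost allocation:
  Orem->Vail: 5 × 4 = 20
  Orem->Quincy: 15 × 8 = 120
  Orem->Dover: 15 × 3 = 45
  Boise->Salem: 35 × 1 = 35
Total = 20 + 120 + 45 + 35 = 220.

220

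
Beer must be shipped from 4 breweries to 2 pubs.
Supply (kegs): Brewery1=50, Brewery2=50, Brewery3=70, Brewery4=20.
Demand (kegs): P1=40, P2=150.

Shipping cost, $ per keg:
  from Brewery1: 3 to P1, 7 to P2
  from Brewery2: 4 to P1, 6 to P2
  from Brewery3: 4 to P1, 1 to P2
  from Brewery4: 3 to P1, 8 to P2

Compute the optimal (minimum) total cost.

700

One minimum-cost allocation:
  Brewery1->P1: 20 × $3 = $60
  Brewery1->P2: 30 × $7 = $210
  Brewery2->P2: 50 × $6 = $300
  Brewery3->P2: 70 × $1 = $70
  Brewery4->P1: 20 × $3 = $60
Total = 60 + 210 + 300 + 70 + 60 = $700.
(Supply check: Brewery1 ships 50; Brewery2 ships 50; Brewery3 ships 70; Brewery4 ships 20.)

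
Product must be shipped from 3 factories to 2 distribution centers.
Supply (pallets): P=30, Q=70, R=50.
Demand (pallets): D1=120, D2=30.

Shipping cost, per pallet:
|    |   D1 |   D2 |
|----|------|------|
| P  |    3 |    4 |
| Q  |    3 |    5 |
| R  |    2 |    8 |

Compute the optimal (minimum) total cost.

A cheapest plan:
  P–D2: 30 × 4 = 120
  Q–D1: 70 × 3 = 210
  R–D1: 50 × 2 = 100
Total = 120 + 210 + 100 = 430.

430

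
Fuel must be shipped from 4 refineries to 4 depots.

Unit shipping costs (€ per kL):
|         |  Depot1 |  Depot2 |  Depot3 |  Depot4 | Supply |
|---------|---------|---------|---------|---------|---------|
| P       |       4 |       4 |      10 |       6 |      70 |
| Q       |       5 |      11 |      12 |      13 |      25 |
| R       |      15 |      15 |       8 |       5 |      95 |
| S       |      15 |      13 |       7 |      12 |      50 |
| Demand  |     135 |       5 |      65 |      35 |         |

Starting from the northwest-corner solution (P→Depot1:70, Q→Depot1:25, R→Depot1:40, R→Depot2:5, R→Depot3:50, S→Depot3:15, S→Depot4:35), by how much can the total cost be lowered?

285

Current plan cost = 70·4 + 25·5 + 40·15 + 5·15 + 50·8 + 15·7 + 35·12 = €2005.
Optimal plan:
  P->Depot1: 70 × €4 = €280
  Q->Depot1: 25 × €5 = €125
  R->Depot1: 40 × €15 = €600
  R->Depot3: 20 × €8 = €160
  R->Depot4: 35 × €5 = €175
  S->Depot2: 5 × €13 = €65
  S->Depot3: 45 × €7 = €315
Optimal cost = €1720.
Saving = 2005 − 1720 = €285.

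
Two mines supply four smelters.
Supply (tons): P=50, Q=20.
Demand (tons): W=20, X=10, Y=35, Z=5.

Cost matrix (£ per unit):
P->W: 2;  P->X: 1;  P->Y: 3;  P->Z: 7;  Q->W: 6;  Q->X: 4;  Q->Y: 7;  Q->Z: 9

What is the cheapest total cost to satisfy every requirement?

250

Optimal allocation:
  P→W: 20 × £2 = £40
  P→Y: 30 × £3 = £90
  Q→X: 10 × £4 = £40
  Q→Y: 5 × £7 = £35
  Q→Z: 5 × £9 = £45
Total = 40 + 90 + 40 + 35 + 45 = £250.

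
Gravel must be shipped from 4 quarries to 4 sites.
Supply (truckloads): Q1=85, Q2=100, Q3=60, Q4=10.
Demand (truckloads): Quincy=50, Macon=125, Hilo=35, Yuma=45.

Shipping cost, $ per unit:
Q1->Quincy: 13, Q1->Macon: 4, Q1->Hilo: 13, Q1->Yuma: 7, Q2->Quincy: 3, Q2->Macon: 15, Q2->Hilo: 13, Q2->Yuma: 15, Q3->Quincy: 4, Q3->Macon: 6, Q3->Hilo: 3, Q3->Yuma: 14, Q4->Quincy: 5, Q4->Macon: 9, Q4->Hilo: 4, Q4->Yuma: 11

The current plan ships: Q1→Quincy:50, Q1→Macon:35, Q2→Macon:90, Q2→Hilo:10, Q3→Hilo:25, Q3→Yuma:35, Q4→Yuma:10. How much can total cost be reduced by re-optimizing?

1380

Current plan cost = 50·13 + 35·4 + 90·15 + 10·13 + 25·3 + 35·14 + 10·11 = $2945.
Optimal plan:
  Q1->Macon: 85 × $4 = $340
  Q2->Quincy: 50 × $3 = $150
  Q2->Macon: 5 × $15 = $75
  Q2->Yuma: 45 × $15 = $675
  Q3->Macon: 35 × $6 = $210
  Q3->Hilo: 25 × $3 = $75
  Q4->Hilo: 10 × $4 = $40
Optimal cost = $1565.
Saving = 2945 − 1565 = $1380.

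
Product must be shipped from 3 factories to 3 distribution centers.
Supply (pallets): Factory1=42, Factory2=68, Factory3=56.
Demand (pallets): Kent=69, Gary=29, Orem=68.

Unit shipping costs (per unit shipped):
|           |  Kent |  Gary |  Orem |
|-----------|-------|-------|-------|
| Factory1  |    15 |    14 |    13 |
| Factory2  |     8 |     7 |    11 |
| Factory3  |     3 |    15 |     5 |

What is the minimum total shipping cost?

A cheapest plan:
  Factory1->Orem: 42 × 13 = 546
  Factory2->Kent: 39 × 8 = 312
  Factory2->Gary: 29 × 7 = 203
  Factory3->Kent: 30 × 3 = 90
  Factory3->Orem: 26 × 5 = 130
Total = 546 + 312 + 203 + 90 + 130 = 1281.
(Supply check: Factory1 ships 42; Factory2 ships 68; Factory3 ships 56.)

1281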